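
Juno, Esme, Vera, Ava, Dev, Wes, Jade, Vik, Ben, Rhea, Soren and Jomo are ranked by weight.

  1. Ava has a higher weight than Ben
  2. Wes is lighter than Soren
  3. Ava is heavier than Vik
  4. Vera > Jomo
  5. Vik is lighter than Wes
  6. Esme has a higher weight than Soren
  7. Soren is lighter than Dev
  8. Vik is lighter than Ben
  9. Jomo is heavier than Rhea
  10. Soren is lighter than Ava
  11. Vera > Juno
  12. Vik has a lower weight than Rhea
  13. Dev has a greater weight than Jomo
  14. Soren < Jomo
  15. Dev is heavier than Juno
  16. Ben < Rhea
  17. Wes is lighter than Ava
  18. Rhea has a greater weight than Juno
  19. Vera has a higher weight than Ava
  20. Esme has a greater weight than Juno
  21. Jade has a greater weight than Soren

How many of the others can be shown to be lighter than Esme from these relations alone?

The elements the relations force below Esme are Vik, Wes, Juno, Soren — no chain reaches any other.
That is 4.

4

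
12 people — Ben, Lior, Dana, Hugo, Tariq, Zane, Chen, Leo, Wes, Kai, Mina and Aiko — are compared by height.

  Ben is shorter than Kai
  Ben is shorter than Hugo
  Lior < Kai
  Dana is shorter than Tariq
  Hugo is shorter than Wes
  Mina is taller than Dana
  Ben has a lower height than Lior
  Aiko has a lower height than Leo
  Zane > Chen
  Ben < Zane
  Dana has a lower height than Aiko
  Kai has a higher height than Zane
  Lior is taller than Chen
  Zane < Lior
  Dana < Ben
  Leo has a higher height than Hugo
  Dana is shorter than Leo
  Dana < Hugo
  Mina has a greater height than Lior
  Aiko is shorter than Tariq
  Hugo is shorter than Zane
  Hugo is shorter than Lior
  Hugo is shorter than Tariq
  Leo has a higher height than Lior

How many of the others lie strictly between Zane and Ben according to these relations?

1

The relations place Ben below Zane. An element lies strictly between them when it is forced above Ben and also forced below Zane.
Above Ben: {Hugo, Tariq, Lior, Wes, Mina, Kai, Leo}. Below Zane: {Dana, Hugo, Chen}.
Intersection: {Hugo} — 1.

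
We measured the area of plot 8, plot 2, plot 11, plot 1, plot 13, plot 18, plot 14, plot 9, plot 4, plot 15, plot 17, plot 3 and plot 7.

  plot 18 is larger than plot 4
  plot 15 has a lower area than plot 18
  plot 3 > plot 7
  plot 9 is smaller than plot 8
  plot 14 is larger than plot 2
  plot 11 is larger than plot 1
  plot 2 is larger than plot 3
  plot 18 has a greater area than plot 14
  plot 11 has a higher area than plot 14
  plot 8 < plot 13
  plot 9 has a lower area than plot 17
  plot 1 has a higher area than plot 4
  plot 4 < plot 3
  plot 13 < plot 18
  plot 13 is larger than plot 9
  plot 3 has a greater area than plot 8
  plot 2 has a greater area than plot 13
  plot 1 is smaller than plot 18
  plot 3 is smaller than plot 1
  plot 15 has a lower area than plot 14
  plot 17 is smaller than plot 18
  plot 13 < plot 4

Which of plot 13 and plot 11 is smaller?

plot 13 < plot 4 and plot 4 < plot 3 give plot 13 < plot 3.
Then plot 3 < plot 2 extends the chain to plot 2.
With plot 2 < plot 14: plot 13 < plot 4 < plot 3 < plot 2 < plot 14.
Then plot 14 < plot 11 extends the chain to plot 11.
So plot 13 < plot 11; plot 13 is the smaller of the two.

plot 13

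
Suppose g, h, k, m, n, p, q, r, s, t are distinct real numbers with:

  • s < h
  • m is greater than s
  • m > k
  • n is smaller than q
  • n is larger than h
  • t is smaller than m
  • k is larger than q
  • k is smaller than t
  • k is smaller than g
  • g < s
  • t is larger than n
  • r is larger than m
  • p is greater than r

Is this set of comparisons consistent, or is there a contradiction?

inconsistent

Chaining the given relations yields g < s < h < n < q < k, so g < k. But one relation states k < g. These cannot both hold.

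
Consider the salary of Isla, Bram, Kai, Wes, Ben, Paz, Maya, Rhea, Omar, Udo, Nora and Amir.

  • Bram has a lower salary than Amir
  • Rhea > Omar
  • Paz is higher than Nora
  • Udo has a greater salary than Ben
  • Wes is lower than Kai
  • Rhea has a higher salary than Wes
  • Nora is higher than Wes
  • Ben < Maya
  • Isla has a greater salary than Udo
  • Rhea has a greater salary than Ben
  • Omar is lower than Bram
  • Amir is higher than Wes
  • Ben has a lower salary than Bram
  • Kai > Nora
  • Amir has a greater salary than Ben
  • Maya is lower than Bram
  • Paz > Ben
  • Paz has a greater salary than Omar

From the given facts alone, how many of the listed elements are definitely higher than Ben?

7

From Ben the given relations immediately reach Maya, Udo, Bram, Paz, Amir, Rhea.
From those, Isla — 7 in total.
Nothing else is reachable above Ben; 7 in all.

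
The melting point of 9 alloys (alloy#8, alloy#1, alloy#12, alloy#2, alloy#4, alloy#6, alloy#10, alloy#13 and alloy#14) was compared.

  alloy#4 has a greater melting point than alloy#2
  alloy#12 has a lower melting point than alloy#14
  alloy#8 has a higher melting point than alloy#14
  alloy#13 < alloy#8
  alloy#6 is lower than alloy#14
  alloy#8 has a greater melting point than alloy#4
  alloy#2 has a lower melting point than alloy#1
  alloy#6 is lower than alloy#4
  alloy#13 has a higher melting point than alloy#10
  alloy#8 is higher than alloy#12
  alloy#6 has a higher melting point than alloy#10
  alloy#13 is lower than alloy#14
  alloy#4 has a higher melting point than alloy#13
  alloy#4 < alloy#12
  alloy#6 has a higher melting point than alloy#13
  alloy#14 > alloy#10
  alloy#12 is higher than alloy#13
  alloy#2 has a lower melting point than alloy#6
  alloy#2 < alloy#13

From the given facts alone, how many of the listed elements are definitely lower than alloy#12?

5

The elements the relations force below alloy#12 are alloy#10, alloy#2, alloy#13, alloy#6, alloy#4 — no chain reaches any other.
That is 5.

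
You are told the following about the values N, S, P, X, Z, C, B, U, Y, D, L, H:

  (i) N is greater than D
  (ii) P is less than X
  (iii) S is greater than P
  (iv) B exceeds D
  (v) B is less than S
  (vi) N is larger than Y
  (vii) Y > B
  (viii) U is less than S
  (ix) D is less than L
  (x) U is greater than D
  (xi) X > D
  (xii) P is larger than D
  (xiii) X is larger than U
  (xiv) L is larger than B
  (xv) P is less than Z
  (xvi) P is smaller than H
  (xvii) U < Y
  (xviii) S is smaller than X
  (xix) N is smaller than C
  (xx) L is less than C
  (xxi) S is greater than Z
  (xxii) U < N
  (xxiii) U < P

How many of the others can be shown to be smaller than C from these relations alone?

Directly below C: L, N.
One step further: D, B, U, Y (6 so far).
No other element is forced below C by the given relations, so the count is 6.

6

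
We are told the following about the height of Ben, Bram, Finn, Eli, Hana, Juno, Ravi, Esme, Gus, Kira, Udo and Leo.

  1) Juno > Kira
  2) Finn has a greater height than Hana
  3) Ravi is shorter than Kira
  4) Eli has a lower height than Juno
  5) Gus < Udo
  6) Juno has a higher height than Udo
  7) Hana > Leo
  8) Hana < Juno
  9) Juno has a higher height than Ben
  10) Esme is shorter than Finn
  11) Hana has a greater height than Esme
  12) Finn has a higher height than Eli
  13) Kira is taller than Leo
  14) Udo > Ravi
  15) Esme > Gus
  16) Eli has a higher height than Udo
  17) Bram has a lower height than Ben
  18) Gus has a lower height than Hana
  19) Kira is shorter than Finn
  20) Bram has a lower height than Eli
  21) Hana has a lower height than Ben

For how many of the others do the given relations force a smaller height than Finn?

9

The elements the relations force below Finn are Ravi, Leo, Kira, Gus, Esme, Hana, Udo, Bram, Eli — no chain reaches any other.
That is 9.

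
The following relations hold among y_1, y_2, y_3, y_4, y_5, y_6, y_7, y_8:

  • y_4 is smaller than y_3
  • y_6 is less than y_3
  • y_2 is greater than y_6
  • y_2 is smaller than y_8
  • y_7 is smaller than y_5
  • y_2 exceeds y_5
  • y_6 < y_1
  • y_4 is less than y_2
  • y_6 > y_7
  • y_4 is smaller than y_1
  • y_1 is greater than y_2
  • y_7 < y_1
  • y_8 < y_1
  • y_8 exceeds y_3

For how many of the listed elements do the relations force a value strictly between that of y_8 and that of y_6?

2

The relations place y_6 below y_8. An element lies strictly between them when it is forced above y_6 and also forced below y_8.
Above y_6: {y_2, y_3, y_1}. Below y_8: {y_7, y_5, y_4, y_2, y_3}.
Intersection: {y_2, y_3} — 2.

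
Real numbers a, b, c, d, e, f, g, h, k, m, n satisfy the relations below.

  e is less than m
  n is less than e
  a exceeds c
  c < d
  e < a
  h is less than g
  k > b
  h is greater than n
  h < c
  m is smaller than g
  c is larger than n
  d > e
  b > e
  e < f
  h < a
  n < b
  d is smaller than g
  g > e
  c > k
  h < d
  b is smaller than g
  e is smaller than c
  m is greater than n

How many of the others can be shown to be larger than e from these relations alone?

8

The elements the relations force above e are m, b, k, c, d, a, f, g — no chain reaches any other.
That is 8.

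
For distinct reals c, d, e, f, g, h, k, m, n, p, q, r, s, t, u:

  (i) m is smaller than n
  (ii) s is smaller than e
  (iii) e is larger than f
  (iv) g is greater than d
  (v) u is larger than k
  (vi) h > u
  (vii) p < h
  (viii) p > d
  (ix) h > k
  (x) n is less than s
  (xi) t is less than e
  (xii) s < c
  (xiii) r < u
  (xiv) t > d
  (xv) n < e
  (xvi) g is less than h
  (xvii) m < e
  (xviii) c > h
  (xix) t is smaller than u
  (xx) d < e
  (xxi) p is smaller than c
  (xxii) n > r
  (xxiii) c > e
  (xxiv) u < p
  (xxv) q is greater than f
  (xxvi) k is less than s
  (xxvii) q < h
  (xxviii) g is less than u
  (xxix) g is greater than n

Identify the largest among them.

c

m is not greatest since m < e; k is not greatest since k < u; r is not greatest since r < u; n is not greatest since n < s; s is not greatest since s < c; d is not greatest since d < t; g is not greatest since g < h; t is not greatest since t < e; f is not greatest since f < q; u is not greatest since u < p; p is not greatest since p < h; q is not greatest since q < h; h is not greatest since h < c; e is not greatest since e < c.
Only c has nothing above it, so c is the largest.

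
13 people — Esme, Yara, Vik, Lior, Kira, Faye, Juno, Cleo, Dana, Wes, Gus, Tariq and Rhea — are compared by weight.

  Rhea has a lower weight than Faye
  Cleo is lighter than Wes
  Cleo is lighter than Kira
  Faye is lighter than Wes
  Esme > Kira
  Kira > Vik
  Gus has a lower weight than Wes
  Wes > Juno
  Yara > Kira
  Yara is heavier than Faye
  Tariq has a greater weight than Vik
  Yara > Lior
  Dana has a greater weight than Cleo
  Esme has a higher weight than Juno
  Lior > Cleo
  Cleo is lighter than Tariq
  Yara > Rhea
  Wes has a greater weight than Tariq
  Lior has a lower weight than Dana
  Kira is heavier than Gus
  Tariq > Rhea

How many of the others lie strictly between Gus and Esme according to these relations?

1

Chaining upward from Gus reaches: Kira, Yara, Wes.
Chaining downward from Esme reaches: Vik, Cleo, Juno, Kira.
Strictly between Gus and Esme are those in both lists: Kira — 1 element.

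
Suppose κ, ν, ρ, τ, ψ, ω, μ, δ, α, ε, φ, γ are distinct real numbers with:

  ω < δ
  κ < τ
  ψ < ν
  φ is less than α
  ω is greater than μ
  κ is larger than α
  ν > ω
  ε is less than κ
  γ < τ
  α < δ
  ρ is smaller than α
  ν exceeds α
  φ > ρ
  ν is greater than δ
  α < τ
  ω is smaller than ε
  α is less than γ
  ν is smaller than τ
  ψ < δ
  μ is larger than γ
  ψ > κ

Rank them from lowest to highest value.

ρ < φ < α < γ < μ < ω < ε < κ < ψ < δ < ν < τ

The consecutive links are each given: ρ < φ; φ < α; α < γ; γ < μ; μ < ω; ω < ε; ε < κ; κ < ψ; ψ < δ; δ < ν; ν < τ.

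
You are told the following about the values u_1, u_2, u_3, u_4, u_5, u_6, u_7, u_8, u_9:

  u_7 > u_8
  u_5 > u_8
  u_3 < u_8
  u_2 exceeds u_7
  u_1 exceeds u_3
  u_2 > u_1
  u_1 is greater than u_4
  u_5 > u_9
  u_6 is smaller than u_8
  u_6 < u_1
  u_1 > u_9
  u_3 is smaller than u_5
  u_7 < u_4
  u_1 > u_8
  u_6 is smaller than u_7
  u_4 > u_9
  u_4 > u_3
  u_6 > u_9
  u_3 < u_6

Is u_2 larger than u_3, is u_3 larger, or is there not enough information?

u_2

Link the given pairs in sequence: u_3 < u_6; u_6 < u_8; u_8 < u_7; u_7 < u_4; u_4 < u_1; u_1 < u_2.
Together: u_3 < u_6 < u_8 < u_7 < u_4 < u_1 < u_2.
So u_2 is larger.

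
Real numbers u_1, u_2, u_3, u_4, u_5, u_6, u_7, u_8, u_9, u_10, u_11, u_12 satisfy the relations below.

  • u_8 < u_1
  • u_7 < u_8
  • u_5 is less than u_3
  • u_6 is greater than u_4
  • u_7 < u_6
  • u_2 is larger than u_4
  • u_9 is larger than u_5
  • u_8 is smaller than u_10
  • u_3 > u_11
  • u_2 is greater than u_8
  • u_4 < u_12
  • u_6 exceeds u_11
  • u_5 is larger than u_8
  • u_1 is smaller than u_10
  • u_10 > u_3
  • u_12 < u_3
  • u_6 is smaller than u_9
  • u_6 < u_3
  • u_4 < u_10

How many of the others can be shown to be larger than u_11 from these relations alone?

Directly above u_11: u_6, u_3.
One step further: u_10, u_9 (4 so far).
No other element is forced above u_11 by the given relations, so the count is 4.

4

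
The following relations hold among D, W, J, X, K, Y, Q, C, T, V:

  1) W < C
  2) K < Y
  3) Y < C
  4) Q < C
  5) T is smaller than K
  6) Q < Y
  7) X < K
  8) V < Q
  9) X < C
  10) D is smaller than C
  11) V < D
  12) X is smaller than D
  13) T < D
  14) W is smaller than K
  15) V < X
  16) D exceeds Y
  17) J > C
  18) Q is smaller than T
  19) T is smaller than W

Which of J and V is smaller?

V

V < Q and Q < T give V < T.
With T < K: V < Q < T < K.
Then K < Y extends the chain to Y.
With Y < D: V < Q < T < K < Y < D.
Then D < C extends the chain to C.
With C < J: V < Q < T < K < Y < D < C < J.
So V < J; V is the smaller of the two.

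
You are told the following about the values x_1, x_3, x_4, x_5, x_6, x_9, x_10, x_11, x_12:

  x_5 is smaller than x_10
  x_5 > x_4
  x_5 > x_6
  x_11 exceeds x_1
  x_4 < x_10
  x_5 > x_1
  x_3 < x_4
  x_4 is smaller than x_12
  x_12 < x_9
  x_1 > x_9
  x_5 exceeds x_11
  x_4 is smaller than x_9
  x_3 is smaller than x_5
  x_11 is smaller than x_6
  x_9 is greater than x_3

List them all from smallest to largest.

x_3 < x_4 < x_12 < x_9 < x_1 < x_11 < x_6 < x_5 < x_10

The consecutive links are each given: x_3 < x_4; x_4 < x_12; x_12 < x_9; x_9 < x_1; x_1 < x_11; x_11 < x_6; x_6 < x_5; x_5 < x_10.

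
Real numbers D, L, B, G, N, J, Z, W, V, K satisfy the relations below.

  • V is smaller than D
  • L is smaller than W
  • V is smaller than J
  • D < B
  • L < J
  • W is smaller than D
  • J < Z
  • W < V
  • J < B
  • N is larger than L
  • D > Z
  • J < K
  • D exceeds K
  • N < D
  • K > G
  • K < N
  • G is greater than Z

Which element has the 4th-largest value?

K

Chaining the given pairs: L < W < V < J < Z < G < K < N < D < B.
The 4th largest is K.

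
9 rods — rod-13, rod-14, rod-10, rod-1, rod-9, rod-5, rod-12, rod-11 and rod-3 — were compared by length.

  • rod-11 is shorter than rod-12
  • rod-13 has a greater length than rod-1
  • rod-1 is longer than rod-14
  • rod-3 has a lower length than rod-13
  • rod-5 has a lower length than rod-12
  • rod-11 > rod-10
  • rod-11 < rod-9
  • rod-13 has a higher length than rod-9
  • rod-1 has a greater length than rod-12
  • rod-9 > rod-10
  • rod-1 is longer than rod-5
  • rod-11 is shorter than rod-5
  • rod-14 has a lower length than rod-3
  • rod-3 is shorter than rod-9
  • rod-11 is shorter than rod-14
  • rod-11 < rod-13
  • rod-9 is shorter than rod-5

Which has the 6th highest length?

The consecutive relations fix a unique order: rod-10 < rod-11 < rod-14 < rod-3 < rod-9 < rod-5 < rod-12 < rod-1 < rod-13.
The 6th largest is rod-3.

rod-3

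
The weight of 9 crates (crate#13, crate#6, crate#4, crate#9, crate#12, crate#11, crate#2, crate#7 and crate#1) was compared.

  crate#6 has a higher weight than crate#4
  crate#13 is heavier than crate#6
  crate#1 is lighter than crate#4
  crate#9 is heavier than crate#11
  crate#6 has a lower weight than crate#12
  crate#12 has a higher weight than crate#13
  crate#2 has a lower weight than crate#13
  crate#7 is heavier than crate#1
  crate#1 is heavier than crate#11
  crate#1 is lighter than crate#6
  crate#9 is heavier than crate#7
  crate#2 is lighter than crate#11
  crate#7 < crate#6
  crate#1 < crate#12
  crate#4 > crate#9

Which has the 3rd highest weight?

Chaining the given pairs: crate#2 < crate#11 < crate#1 < crate#7 < crate#9 < crate#4 < crate#6 < crate#13 < crate#12.
The 3rd largest is crate#6.

crate#6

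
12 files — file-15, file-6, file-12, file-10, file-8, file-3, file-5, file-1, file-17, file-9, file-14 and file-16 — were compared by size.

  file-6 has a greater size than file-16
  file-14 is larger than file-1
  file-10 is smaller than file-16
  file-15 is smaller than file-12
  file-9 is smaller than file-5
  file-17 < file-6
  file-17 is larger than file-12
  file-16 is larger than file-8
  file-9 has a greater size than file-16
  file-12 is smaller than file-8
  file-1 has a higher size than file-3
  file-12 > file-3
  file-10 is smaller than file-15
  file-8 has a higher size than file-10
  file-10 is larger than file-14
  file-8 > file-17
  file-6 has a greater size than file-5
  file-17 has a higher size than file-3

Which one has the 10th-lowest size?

file-9

The consecutive relations fix a unique order: file-3 < file-1 < file-14 < file-10 < file-15 < file-12 < file-17 < file-8 < file-16 < file-9 < file-5 < file-6.
The 10th smallest is file-9.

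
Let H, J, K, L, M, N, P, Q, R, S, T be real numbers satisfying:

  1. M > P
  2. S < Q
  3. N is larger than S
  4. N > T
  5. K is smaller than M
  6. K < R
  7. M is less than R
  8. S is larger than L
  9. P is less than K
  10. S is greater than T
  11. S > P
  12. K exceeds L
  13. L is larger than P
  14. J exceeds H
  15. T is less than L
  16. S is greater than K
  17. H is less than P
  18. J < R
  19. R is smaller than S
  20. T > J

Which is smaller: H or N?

H < J and J < T give H < T.
With T < L: H < J < T < L.
With L < K: H < J < T < L < K.
With K < M: H < J < T < L < K < M.
Then M < R extends the chain to R.
With R < S: H < J < T < L < K < M < R < S.
With S < N: H < J < T < L < K < M < R < S < N.
So H < N; H is the smaller of the two.

H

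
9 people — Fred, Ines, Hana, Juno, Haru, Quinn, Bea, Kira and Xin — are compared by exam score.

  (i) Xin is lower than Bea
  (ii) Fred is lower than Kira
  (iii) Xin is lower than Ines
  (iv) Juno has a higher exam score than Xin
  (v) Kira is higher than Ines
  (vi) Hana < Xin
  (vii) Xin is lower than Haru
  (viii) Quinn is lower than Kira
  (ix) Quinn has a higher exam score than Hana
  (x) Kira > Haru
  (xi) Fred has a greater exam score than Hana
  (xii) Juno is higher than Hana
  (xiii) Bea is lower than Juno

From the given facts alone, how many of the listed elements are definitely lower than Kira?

6

From Kira the given relations immediately reach Fred, Haru, Quinn, Ines.
From those, Hana, Xin — 6 in total.
No other element is forced below Kira by the given relations, so the count is 6.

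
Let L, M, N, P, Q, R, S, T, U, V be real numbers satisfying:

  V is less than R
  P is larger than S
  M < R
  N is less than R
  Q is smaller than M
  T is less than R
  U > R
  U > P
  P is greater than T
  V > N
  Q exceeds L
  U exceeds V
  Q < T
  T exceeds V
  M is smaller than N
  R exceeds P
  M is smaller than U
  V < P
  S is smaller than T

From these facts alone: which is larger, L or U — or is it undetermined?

Link the given pairs in sequence: L < Q; Q < M; M < N; N < V; V < T; T < P; P < R; R < U.
Chaining these gives L < Q < M < N < V < T < P < R < U.
So U is larger.

U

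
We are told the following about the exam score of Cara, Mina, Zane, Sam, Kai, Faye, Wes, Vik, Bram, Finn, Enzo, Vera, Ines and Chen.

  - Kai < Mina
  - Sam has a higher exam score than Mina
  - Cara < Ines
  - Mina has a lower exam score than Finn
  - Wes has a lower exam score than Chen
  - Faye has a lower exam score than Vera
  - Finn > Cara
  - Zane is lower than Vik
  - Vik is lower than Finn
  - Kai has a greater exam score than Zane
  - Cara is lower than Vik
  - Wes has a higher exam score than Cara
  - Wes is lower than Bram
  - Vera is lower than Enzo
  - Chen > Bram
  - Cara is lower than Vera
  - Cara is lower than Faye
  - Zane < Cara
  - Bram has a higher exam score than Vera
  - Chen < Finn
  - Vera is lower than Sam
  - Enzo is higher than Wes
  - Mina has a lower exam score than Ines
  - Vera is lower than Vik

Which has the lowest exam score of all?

Zane

Kai is not least since Zane < Kai; Cara is not least since Zane < Cara; Mina is not least since Kai < Mina; Faye is not least since Cara < Faye; Ines is not least since Cara < Ines; Wes is not least since Cara < Wes; Vera is not least since Cara < Vera; Vik is not least since Zane < Vik; Enzo is not least since Vera < Enzo; Bram is not least since Vera < Bram; Chen is not least since Wes < Chen; Sam is not least since Mina < Sam; Finn is not least since Mina < Finn.
Only Zane has nothing below it, so Zane is the lowest exam score.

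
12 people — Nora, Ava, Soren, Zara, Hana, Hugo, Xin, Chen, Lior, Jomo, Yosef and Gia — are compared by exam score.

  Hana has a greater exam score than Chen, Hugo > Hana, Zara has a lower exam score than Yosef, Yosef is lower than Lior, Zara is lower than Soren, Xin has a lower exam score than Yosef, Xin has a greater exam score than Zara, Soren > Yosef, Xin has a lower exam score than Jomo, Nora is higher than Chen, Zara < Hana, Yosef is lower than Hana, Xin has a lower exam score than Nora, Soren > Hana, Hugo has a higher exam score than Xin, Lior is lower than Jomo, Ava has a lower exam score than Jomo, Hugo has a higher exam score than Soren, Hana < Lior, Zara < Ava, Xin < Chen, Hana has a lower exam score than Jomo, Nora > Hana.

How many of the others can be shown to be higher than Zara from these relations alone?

Directly above Zara: Ava, Xin, Yosef, Hana, Soren.
One step further: Chen, Lior, Nora, Jomo, Hugo (10 so far).
Nothing else is reachable above Zara; 10 in all.

10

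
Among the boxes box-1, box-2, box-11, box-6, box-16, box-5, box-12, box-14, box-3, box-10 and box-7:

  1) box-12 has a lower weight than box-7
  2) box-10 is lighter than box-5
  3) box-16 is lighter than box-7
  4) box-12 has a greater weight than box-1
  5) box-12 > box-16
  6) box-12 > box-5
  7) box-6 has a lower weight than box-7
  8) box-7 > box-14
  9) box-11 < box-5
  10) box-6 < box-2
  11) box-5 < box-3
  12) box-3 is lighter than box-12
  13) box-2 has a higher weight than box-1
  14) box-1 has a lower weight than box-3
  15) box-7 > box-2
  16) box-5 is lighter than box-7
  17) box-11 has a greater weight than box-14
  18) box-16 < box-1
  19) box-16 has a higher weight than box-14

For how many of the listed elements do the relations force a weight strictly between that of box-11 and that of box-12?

The relations place box-11 below box-12. An element lies strictly between them when it is forced above box-11 and also forced below box-12.
Above box-11: {box-5, box-3, box-7}. Below box-12: {box-14, box-16, box-1, box-10, box-5, box-3}.
Intersection: {box-5, box-3} — 2.

2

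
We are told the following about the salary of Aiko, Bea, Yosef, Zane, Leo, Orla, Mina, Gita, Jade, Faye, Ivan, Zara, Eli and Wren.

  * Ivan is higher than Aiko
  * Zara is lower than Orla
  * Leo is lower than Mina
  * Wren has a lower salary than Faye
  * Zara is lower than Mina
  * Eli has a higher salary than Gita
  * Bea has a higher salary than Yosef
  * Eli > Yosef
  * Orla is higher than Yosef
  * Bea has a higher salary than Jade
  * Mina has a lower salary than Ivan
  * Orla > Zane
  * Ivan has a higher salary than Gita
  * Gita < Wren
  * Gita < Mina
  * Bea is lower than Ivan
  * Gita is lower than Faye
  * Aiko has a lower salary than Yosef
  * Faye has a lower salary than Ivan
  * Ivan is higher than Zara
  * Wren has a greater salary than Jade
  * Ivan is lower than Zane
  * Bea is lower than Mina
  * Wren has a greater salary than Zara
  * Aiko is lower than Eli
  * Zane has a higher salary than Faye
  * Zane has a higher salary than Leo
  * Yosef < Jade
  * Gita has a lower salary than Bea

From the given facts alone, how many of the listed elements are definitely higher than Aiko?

Directly above Aiko: Yosef, Eli, Ivan.
One step further: Jade, Bea, Zane, Orla (7 so far).
One step further: Mina, Wren (9 so far).
One step further: Faye (10 so far).
No other element is forced above Aiko by the given relations, so the count is 10.

10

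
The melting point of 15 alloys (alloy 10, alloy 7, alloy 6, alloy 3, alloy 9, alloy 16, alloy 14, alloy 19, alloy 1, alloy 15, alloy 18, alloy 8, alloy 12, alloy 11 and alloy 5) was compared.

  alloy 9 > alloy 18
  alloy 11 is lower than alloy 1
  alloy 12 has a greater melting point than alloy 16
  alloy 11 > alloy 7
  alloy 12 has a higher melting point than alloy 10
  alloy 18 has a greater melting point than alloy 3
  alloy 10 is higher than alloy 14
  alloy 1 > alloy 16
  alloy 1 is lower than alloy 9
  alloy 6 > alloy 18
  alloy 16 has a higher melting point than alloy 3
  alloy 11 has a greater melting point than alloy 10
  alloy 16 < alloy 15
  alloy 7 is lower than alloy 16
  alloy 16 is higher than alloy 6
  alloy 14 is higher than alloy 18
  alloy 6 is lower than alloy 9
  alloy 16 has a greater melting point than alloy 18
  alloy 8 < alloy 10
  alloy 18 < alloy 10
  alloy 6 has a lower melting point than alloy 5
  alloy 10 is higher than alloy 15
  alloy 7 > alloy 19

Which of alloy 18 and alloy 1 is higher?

alloy 1

Link the given pairs in sequence: alloy 18 < alloy 6; alloy 6 < alloy 16; alloy 16 < alloy 15; alloy 15 < alloy 10; alloy 10 < alloy 11; alloy 11 < alloy 1.
Chaining these gives alloy 18 < alloy 6 < alloy 16 < alloy 15 < alloy 10 < alloy 11 < alloy 1.
So alloy 18 < alloy 1; alloy 1 is the higher of the two.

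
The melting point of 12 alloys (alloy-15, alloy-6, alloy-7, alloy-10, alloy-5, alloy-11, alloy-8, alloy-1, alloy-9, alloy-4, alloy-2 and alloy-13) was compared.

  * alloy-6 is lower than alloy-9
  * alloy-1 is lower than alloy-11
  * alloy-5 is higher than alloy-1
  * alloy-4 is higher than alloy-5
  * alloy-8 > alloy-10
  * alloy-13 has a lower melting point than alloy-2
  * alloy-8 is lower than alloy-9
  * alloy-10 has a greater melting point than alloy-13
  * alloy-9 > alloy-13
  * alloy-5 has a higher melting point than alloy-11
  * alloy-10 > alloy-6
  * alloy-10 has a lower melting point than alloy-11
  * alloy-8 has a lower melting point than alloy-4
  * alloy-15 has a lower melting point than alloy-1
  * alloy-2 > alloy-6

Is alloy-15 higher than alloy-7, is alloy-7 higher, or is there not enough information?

Following every chain through alloy-15: above alloy-15 we get alloy-1, alloy-11, alloy-5, alloy-4.
alloy-7 is not reached, and no chain runs the other way from alloy-7 to alloy-15.
So the given relations leave the order of alloy-15 and alloy-7 undetermined.

undetermined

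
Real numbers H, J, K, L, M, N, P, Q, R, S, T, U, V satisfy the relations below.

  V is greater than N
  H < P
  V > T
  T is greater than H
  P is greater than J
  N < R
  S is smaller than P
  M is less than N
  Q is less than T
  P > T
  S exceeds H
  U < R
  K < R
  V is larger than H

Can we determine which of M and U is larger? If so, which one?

undetermined

Following every chain through U: above U we get R.
M is not reached, and no chain runs the other way from M to U.
So the given relations leave the order of U and M undetermined.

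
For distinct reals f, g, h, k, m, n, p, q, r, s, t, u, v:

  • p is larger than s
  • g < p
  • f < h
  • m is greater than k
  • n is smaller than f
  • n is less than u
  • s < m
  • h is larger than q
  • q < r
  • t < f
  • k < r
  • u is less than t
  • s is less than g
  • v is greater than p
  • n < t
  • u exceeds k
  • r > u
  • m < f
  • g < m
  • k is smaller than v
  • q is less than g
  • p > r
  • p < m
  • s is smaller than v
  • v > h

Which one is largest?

v

s is not greatest since s < g; k is not greatest since k < u; n is not greatest since n < f; u is not greatest since u < r; q is not greatest since q < g; g is not greatest since g < m; t is not greatest since t < f; r is not greatest since r < p; p is not greatest since p < m; m is not greatest since m < f; f is not greatest since f < h; h is not greatest since h < v.
Only v has nothing above it, so v is the largest.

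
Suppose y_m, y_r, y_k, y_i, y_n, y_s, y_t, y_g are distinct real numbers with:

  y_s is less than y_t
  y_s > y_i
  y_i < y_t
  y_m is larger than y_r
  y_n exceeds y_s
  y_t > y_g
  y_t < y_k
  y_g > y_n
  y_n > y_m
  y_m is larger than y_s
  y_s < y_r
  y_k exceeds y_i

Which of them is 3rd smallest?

Chaining the given pairs: y_i < y_s < y_r < y_m < y_n < y_g < y_t < y_k.
Counting 3 from the smallest end gives y_r.

y_r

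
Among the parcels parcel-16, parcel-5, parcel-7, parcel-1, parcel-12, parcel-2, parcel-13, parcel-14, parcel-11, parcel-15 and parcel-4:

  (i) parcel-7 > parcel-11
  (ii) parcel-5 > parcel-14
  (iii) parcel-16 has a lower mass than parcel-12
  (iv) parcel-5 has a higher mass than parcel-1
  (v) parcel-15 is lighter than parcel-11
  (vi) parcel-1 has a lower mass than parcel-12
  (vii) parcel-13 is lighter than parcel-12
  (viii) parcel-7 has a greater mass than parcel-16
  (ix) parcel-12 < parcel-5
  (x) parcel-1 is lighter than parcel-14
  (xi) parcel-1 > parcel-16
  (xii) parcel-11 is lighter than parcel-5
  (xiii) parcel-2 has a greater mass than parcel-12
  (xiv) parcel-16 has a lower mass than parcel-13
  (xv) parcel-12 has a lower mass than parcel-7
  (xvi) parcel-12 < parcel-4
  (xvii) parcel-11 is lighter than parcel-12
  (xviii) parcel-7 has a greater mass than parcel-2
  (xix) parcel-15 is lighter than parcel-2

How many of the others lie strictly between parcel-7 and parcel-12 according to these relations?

1

The relations place parcel-12 below parcel-7. An element lies strictly between them when it is forced above parcel-12 and also forced below parcel-7.
Above parcel-12: {parcel-2, parcel-4, parcel-5}. Below parcel-7: {parcel-15, parcel-16, parcel-11, parcel-13, parcel-1, parcel-2}.
Intersection: {parcel-2} — 1.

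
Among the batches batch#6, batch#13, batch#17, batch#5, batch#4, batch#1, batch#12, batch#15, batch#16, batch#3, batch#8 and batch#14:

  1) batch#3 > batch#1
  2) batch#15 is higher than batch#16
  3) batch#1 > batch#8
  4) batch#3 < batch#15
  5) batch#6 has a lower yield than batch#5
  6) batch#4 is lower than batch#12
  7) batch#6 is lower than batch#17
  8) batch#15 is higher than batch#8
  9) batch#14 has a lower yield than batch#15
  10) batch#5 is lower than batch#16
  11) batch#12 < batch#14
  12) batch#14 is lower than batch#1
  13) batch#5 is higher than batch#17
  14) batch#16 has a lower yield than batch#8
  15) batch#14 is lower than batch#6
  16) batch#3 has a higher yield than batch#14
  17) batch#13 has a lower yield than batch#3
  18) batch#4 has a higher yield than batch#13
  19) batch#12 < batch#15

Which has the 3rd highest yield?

batch#1

Piecing the relations together gives one ordering: batch#13 < batch#4 < batch#12 < batch#14 < batch#6 < batch#17 < batch#5 < batch#16 < batch#8 < batch#1 < batch#3 < batch#15.
The 3rd largest is batch#1.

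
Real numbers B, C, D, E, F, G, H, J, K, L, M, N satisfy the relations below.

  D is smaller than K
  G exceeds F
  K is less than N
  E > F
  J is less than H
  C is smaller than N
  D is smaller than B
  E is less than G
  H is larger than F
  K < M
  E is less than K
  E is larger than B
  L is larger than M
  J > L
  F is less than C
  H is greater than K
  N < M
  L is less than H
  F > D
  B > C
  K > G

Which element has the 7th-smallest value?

K

The consecutive relations fix a unique order: D < F < C < B < E < G < K < N < M < L < J < H.
Counting 7 from the smallest end gives K.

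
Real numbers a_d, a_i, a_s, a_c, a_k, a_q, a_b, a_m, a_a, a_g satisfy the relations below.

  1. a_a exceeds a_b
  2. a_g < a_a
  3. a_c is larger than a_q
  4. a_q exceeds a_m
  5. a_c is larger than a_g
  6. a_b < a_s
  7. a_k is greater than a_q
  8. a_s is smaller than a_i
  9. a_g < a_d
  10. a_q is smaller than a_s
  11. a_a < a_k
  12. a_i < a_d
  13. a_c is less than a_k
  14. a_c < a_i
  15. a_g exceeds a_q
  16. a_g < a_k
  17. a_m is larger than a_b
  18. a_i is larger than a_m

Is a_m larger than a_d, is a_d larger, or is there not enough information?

a_d

Link the given pairs in sequence: a_m < a_q; a_q < a_g; a_g < a_c; a_c < a_i; a_i < a_d.
Together: a_m < a_q < a_g < a_c < a_i < a_d.
So a_d is larger.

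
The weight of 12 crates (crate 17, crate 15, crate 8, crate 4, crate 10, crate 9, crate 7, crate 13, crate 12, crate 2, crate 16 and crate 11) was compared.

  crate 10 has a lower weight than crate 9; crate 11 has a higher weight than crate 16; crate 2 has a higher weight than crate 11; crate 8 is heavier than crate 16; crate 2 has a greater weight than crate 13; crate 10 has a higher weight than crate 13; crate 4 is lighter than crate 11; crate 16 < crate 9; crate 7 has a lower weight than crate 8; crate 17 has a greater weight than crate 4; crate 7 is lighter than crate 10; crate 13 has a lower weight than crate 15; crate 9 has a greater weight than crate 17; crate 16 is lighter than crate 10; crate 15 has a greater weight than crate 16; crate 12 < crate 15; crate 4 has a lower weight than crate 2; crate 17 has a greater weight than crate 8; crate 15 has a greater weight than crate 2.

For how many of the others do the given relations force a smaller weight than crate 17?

The elements the relations force below crate 17 are crate 16, crate 4, crate 7, crate 8 — no chain reaches any other.
That is 4.

4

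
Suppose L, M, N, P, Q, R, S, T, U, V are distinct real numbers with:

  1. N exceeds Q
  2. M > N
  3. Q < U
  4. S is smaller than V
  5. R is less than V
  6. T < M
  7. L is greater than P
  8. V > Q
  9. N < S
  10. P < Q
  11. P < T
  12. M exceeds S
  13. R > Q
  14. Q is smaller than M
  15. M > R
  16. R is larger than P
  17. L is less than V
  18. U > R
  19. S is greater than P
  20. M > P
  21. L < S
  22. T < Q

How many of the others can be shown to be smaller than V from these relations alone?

Directly below V: L, Q, R, S.
One step further: P, T, N (7 so far).
No other element is forced below V by the given relations, so the count is 7.

7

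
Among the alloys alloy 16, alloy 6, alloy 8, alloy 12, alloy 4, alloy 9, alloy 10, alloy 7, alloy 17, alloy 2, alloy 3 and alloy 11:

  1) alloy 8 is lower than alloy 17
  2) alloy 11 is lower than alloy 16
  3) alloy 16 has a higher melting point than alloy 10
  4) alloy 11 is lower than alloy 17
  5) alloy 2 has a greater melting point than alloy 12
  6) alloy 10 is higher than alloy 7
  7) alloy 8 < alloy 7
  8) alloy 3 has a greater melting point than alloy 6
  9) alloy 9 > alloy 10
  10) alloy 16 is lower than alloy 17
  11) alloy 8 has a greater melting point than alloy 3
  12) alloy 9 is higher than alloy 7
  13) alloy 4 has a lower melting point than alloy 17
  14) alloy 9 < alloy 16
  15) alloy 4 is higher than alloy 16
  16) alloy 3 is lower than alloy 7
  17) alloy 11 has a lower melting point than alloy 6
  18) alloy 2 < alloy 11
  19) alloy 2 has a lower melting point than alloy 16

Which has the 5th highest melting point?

The consecutive relations fix a unique order: alloy 12 < alloy 2 < alloy 11 < alloy 6 < alloy 3 < alloy 8 < alloy 7 < alloy 10 < alloy 9 < alloy 16 < alloy 4 < alloy 17.
The 5th largest is alloy 10.

alloy 10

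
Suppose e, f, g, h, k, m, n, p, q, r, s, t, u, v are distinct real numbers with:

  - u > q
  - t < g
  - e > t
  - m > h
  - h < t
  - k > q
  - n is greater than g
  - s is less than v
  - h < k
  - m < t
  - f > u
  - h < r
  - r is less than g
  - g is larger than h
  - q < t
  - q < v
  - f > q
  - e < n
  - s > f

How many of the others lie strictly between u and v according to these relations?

2

Chaining upward from u reaches: f, s.
Chaining downward from v reaches: q, f, s.
Strictly between u and v are those in both lists: f, s — 2 elements.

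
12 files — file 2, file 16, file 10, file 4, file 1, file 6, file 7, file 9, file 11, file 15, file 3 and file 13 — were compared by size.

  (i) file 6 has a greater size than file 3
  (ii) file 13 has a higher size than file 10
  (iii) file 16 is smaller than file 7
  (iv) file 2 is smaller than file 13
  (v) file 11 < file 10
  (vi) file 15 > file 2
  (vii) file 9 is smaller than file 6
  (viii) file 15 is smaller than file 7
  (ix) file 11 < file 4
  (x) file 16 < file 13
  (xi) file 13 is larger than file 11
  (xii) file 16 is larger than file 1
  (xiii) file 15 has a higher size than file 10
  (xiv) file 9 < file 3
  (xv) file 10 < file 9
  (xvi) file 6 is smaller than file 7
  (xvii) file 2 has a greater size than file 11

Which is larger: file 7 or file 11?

file 7

file 11 < file 10 and file 10 < file 9 give file 11 < file 9.
Then file 9 < file 3 extends the chain to file 3.
With file 3 < file 6: file 11 < file 10 < file 9 < file 3 < file 6.
Then file 6 < file 7 extends the chain to file 7.
So file 11 < file 7; file 7 is the larger of the two.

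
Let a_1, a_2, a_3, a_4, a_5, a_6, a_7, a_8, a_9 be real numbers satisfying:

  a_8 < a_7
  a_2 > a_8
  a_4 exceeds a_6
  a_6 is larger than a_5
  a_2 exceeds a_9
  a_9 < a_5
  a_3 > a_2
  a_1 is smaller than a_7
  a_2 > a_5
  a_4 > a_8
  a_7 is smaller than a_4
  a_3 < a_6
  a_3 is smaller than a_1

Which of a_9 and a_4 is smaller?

a_9

The relevant relations are a_9 < a_5; a_5 < a_2; a_2 < a_3; a_3 < a_1; a_1 < a_7; a_7 < a_4.
Together: a_9 < a_5 < a_2 < a_3 < a_1 < a_7 < a_4.
So a_9 < a_4; a_9 is the smaller of the two.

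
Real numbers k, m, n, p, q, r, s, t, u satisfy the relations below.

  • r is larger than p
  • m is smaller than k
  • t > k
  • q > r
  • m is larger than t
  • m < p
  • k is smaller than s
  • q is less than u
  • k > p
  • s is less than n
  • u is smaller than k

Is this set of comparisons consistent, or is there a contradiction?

We have k < t stated directly, yet also t < m < p < r < q < u < k by chaining the others — so t < k. Contradiction.

inconsistent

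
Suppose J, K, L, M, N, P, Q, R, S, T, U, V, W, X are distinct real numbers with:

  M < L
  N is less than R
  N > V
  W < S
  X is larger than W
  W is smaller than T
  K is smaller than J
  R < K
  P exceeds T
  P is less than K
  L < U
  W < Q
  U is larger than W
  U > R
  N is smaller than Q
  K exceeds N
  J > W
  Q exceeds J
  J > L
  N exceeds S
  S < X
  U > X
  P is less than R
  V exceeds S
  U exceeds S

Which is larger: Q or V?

V < N and N < R give V < R.
With R < K: V < N < R < K.
Then K < J extends the chain to J.
With J < Q: V < N < R < K < J < Q.
So V < Q; Q is the larger of the two.

Q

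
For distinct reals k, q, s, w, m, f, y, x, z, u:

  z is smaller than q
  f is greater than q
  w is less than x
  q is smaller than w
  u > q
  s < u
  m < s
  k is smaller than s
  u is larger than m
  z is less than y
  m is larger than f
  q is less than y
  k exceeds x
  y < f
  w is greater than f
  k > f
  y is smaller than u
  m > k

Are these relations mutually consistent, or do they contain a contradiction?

Every relation is compatible with z < q < y < f < w < x < k < m < s < u; the set is consistent.

consistent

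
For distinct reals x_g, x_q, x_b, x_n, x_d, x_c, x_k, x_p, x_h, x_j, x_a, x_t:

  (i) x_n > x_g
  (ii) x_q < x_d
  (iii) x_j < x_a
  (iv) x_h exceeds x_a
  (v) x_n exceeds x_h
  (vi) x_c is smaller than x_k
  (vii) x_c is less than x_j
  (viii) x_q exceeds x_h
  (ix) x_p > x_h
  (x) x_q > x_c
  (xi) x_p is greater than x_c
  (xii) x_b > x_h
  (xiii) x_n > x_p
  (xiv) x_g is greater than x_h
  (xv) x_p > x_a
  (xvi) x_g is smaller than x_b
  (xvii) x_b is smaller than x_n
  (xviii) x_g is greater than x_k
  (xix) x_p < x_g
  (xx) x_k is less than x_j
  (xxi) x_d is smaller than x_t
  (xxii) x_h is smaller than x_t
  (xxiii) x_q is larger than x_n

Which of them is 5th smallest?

x_h

Piecing the relations together gives one ordering: x_c < x_k < x_j < x_a < x_h < x_p < x_g < x_b < x_n < x_q < x_d < x_t.
The 5th smallest is x_h.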